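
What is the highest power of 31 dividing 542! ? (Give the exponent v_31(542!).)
v_31(542!) = 17

Legendre's formula: v_p(n!) = Σ_{k ≥ 1} ⌊n / p^k⌋. For p = 31, n = 542, the terms are:
  ⌊542/31^1⌋ = ⌊542/31⌋ = 17
(the next term ⌊542/31^2⌋ = 0, terminating the sum). Summing: v_31(542!) = 17 = 17.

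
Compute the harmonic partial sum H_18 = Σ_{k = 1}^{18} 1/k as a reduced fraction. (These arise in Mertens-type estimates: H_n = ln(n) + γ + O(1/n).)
H_18 = 14274301/4084080

Direct summation: H_18 = 1 + 1/2 + ... + 1/18. The least common denominator is lcm(1, ..., 18) = 12252240; over this denominator the numerator is 12252240 + 6126120 + 4084080 + 3063060 + 2450448 + 2042040 + 1750320 + 1531530 + 1361360 + 1225224 + 1113840 + 1021020 + 942480 + 875160 + 816816 + 765765 + 720720 + 680680 = 42822903, so H_18 = 42822903/12252240; reducing by gcd(42822903, 12252240) = 3 gives 14274301/4084080 ≈ 3.49511. (The PNT-adjacent estimate ln(18) + γ ≈ 3.46759 matches within O(1/n).)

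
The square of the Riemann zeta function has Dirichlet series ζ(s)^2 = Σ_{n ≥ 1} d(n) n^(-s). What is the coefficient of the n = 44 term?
d(44) = 6

ζ(s)^2 = (Σ 1/m^s)(Σ 1/k^s). The coefficient of 1/n^s in the product is the number of ordered pairs (m, k) with mk = n, which equals d(n). For n = 44, divisors are [1, 2, 4, 11, 22, 44], so d(44) = 6.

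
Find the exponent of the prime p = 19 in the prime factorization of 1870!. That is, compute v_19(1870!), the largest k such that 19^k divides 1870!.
v_19(1870!) = 103

Legendre's formula: v_p(n!) = Σ_{k ≥ 1} ⌊n / p^k⌋. For p = 19, n = 1870, the terms are:
  ⌊1870/19^1⌋ = ⌊1870/19⌋ = 98
  ⌊1870/19^2⌋ = ⌊1870/361⌋ = 5
(the next term ⌊1870/19^3⌋ = 0, terminating the sum). Summing: v_19(1870!) = 98 + 5 = 103.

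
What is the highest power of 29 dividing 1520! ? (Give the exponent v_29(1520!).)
v_29(1520!) = 53

Legendre's formula: v_p(n!) = Σ_{k ≥ 1} ⌊n / p^k⌋. For p = 29, n = 1520, the terms are:
  ⌊1520/29^1⌋ = ⌊1520/29⌋ = 52
  ⌊1520/29^2⌋ = ⌊1520/841⌋ = 1
(the next term ⌊1520/29^3⌋ = 0, terminating the sum). Summing: v_29(1520!) = 52 + 1 = 53.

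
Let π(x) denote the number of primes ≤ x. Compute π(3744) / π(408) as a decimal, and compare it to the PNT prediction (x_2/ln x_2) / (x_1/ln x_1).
π(3744)/π(408) = 522/79 ≈ 6.6076;  PNT prediction ≈ 6.7043.

π(408) = 79 and π(3744) = 522, so π(3744)/π(408) ≈ 6.6076. The PNT-predicted ratio is (3744/ln(3744)) / (408/ln(408)) ≈ 6.7043. The two agree to within a few percent, as expected.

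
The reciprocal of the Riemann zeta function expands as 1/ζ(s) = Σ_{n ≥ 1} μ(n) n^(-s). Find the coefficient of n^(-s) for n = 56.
μ(56) = 0

Factor n = 56 = 2^3 · 7. μ(n) = 0 if any exponent ≥ 2 (not squarefree); otherwise μ(n) = (−1)^{ω(n)} where ω(n) is the number of distinct prime factors. Applying: μ(56) = 0.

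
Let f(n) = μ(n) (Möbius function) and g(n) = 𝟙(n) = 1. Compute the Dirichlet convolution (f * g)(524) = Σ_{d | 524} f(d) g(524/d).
(μ * 𝟙)(524) = 0

Divisors of 524: [1, 2, 4, 131, 262, 524]. For each d | 524:
  d = 1: μ(1) · 𝟙(524/1) = 1 · 1 = 1
  d = 2: μ(2) · 𝟙(524/2) = -1 · 1 = -1
  d = 4: μ(4) · 𝟙(524/4) = 0 · 1 = 0
  d = 131: μ(131) · 𝟙(524/131) = -1 · 1 = -1
  d = 262: μ(262) · 𝟙(524/262) = 1 · 1 = 1
  d = 524: μ(524) · 𝟙(524/524) = 0 · 1 = 0
Summing: (μ * 𝟙)(524) = 1 + -1 + 0 + -1 + 1 + 0 = 0.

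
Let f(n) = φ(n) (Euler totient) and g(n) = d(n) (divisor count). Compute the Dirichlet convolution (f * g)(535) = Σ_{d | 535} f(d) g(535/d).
(φ * d)(535) = 648

Divisors of 535: [1, 5, 107, 535]. For each d | 535:
  d = 1: φ(1) · d(535/1) = 1 · 4 = 4
  d = 5: φ(5) · d(535/5) = 4 · 2 = 8
  d = 107: φ(107) · d(535/107) = 106 · 2 = 212
  d = 535: φ(535) · d(535/535) = 424 · 1 = 424
Summing: (φ * d)(535) = 4 + 8 + 212 + 424 = 648.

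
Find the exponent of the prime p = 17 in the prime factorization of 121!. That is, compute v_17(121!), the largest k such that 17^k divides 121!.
v_17(121!) = 7

Legendre's formula: v_p(n!) = Σ_{k ≥ 1} ⌊n / p^k⌋. For p = 17, n = 121, the terms are:
  ⌊121/17^1⌋ = ⌊121/17⌋ = 7
(the next term ⌊121/17^2⌋ = 0, terminating the sum). Summing: v_17(121!) = 7 = 7.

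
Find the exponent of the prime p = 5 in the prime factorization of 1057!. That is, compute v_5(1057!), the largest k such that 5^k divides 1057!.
v_5(1057!) = 262

Legendre's formula: v_p(n!) = Σ_{k ≥ 1} ⌊n / p^k⌋. For p = 5, n = 1057, the terms are:
  ⌊1057/5^1⌋ = ⌊1057/5⌋ = 211
  ⌊1057/5^2⌋ = ⌊1057/25⌋ = 42
  ⌊1057/5^3⌋ = ⌊1057/125⌋ = 8
  ⌊1057/5^4⌋ = ⌊1057/625⌋ = 1
(the next term ⌊1057/5^5⌋ = 0, terminating the sum). Summing: v_5(1057!) = 211 + 42 + 8 + 1 = 262.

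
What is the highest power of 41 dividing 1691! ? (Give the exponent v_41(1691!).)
v_41(1691!) = 42

Legendre's formula: v_p(n!) = Σ_{k ≥ 1} ⌊n / p^k⌋. For p = 41, n = 1691, the terms are:
  ⌊1691/41^1⌋ = ⌊1691/41⌋ = 41
  ⌊1691/41^2⌋ = ⌊1691/1681⌋ = 1
(the next term ⌊1691/41^3⌋ = 0, terminating the sum). Summing: v_41(1691!) = 41 + 1 = 42.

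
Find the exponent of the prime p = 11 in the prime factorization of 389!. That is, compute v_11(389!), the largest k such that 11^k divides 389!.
v_11(389!) = 38

Legendre's formula: v_p(n!) = Σ_{k ≥ 1} ⌊n / p^k⌋. For p = 11, n = 389, the terms are:
  ⌊389/11^1⌋ = ⌊389/11⌋ = 35
  ⌊389/11^2⌋ = ⌊389/121⌋ = 3
(the next term ⌊389/11^3⌋ = 0, terminating the sum). Summing: v_11(389!) = 35 + 3 = 38.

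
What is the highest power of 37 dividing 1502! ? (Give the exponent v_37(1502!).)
v_37(1502!) = 41

Legendre's formula: v_p(n!) = Σ_{k ≥ 1} ⌊n / p^k⌋. For p = 37, n = 1502, the terms are:
  ⌊1502/37^1⌋ = ⌊1502/37⌋ = 40
  ⌊1502/37^2⌋ = ⌊1502/1369⌋ = 1
(the next term ⌊1502/37^3⌋ = 0, terminating the sum). Summing: v_37(1502!) = 40 + 1 = 41.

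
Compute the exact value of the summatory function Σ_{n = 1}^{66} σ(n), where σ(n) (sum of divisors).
Σ_{n ≤ 66} σ(n) = 3631

Compute σ(n) for each 1 ≤ n ≤ 66: σ(1) = 1, σ(2) = 3, σ(3) = 4, σ(4) = 7, σ(5) = 6, σ(6) = 12, σ(7) = 8, σ(8) = 15, σ(9) = 13, σ(10) = 18, σ(11) = 12, σ(12) = 28, σ(13) = 14, σ(14) = 24, σ(15) = 24, σ(16) = 31, σ(17) = 18, σ(18) = 39, σ(19) = 20, σ(20) = 42, σ(21) = 32, σ(22) = 36, σ(23) = 24, σ(24) = 60, σ(25) = 31, σ(26) = 42, σ(27) = 40, σ(28) = 56, σ(29) = 30, σ(30) = 72, σ(31) = 32, σ(32) = 63, σ(33) = 48, σ(34) = 54, σ(35) = 48, σ(36) = 91, σ(37) = 38, σ(38) = 60, σ(39) = 56, σ(40) = 90, σ(41) = 42, σ(42) = 96, σ(43) = 44, σ(44) = 84, σ(45) = 78, σ(46) = 72, σ(47) = 48, σ(48) = 124, σ(49) = 57, σ(50) = 93, σ(51) = 72, σ(52) = 98, σ(53) = 54, σ(54) = 120, σ(55) = 72, σ(56) = 120, σ(57) = 80, σ(58) = 90, σ(59) = 60, σ(60) = 168, σ(61) = 62, σ(62) = 96, σ(63) = 104, σ(64) = 127, σ(65) = 84, σ(66) = 144. Summing all 66 values: 3631. (Average order: Σ_{n ≤ x} σ(n) ~ (π²/12) x². For x = 66, (π²/12)·66² ≈ 3582.67.)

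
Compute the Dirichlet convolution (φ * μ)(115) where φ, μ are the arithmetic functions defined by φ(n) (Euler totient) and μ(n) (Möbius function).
(φ * μ)(115) = 63

Divisors of 115: [1, 5, 23, 115]. For each d | 115:
  d = 1: φ(1) · μ(115/1) = 1 · 1 = 1
  d = 5: φ(5) · μ(115/5) = 4 · -1 = -4
  d = 23: φ(23) · μ(115/23) = 22 · -1 = -22
  d = 115: φ(115) · μ(115/115) = 88 · 1 = 88
Summing: (φ * μ)(115) = 1 + -4 + -22 + 88 = 63.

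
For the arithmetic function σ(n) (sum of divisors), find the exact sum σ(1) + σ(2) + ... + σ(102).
Σ_{n ≤ 102} σ(n) = 8617

Compute σ(n) for each 1 ≤ n ≤ 102: σ(1) = 1, σ(2) = 3, σ(3) = 4, σ(4) = 7, σ(5) = 6, σ(6) = 12, σ(7) = 8, σ(8) = 15, σ(9) = 13, σ(10) = 18, σ(11) = 12, σ(12) = 28, σ(13) = 14, σ(14) = 24, σ(15) = 24, σ(16) = 31, σ(17) = 18, σ(18) = 39, σ(19) = 20, σ(20) = 42, σ(21) = 32, σ(22) = 36, σ(23) = 24, σ(24) = 60, σ(25) = 31, σ(26) = 42, σ(27) = 40, σ(28) = 56, σ(29) = 30, σ(30) = 72, σ(31) = 32, σ(32) = 63, σ(33) = 48, σ(34) = 54, σ(35) = 48, σ(36) = 91, σ(37) = 38, σ(38) = 60, σ(39) = 56, σ(40) = 90, σ(41) = 42, σ(42) = 96, σ(43) = 44, σ(44) = 84, σ(45) = 78, σ(46) = 72, σ(47) = 48, σ(48) = 124, σ(49) = 57, σ(50) = 93, σ(51) = 72, σ(52) = 98, σ(53) = 54, σ(54) = 120, σ(55) = 72, σ(56) = 120, σ(57) = 80, σ(58) = 90, σ(59) = 60, σ(60) = 168, σ(61) = 62, σ(62) = 96, σ(63) = 104, σ(64) = 127, σ(65) = 84, σ(66) = 144, σ(67) = 68, σ(68) = 126, σ(69) = 96, σ(70) = 144, σ(71) = 72, σ(72) = 195, σ(73) = 74, σ(74) = 114, σ(75) = 124, σ(76) = 140, σ(77) = 96, σ(78) = 168, σ(79) = 80, σ(80) = 186, σ(81) = 121, σ(82) = 126, σ(83) = 84, σ(84) = 224, σ(85) = 108, σ(86) = 132, σ(87) = 120, σ(88) = 180, σ(89) = 90, σ(90) = 234, σ(91) = 112, σ(92) = 168, σ(93) = 128, σ(94) = 144, σ(95) = 120, σ(96) = 252, σ(97) = 98, σ(98) = 171, σ(99) = 156, σ(100) = 217, σ(101) = 102, σ(102) = 216. Summing all 102 values: 8617. (Average order: Σ_{n ≤ x} σ(n) ~ (π²/12) x². For x = 102, (π²/12)·102² ≈ 8556.95.)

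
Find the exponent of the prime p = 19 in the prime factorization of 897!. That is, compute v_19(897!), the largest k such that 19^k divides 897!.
v_19(897!) = 49

Legendre's formula: v_p(n!) = Σ_{k ≥ 1} ⌊n / p^k⌋. For p = 19, n = 897, the terms are:
  ⌊897/19^1⌋ = ⌊897/19⌋ = 47
  ⌊897/19^2⌋ = ⌊897/361⌋ = 2
(the next term ⌊897/19^3⌋ = 0, terminating the sum). Summing: v_19(897!) = 47 + 2 = 49.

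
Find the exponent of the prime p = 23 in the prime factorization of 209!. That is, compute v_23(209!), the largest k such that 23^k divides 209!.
v_23(209!) = 9

Legendre's formula: v_p(n!) = Σ_{k ≥ 1} ⌊n / p^k⌋. For p = 23, n = 209, the terms are:
  ⌊209/23^1⌋ = ⌊209/23⌋ = 9
(the next term ⌊209/23^2⌋ = 0, terminating the sum). Summing: v_23(209!) = 9 = 9.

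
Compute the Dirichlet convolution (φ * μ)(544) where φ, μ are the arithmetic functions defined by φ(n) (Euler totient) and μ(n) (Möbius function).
(φ * μ)(544) = 120

Divisors of 544: [1, 2, 4, 8, 16, 17, 32, 34, 68, 136, 272, 544]. For each d | 544:
  d = 1: φ(1) · μ(544/1) = 1 · 0 = 0
  d = 2: φ(2) · μ(544/2) = 1 · 0 = 0
  d = 4: φ(4) · μ(544/4) = 2 · 0 = 0
  d = 8: φ(8) · μ(544/8) = 4 · 0 = 0
  d = 16: φ(16) · μ(544/16) = 8 · 1 = 8
  d = 17: φ(17) · μ(544/17) = 16 · 0 = 0
  d = 32: φ(32) · μ(544/32) = 16 · -1 = -16
  d = 34: φ(34) · μ(544/34) = 16 · 0 = 0
  d = 68: φ(68) · μ(544/68) = 32 · 0 = 0
  d = 136: φ(136) · μ(544/136) = 64 · 0 = 0
  d = 272: φ(272) · μ(544/272) = 128 · -1 = -128
  d = 544: φ(544) · μ(544/544) = 256 · 1 = 256
Summing: (φ * μ)(544) = 0 + 0 + 0 + 0 + 8 + 0 + -16 + 0 + 0 + 0 + -128 + 256 = 120.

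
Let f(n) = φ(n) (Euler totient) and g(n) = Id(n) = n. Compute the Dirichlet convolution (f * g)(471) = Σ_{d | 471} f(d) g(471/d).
(φ * Id)(471) = 1565

Divisors of 471: [1, 3, 157, 471]. For each d | 471:
  d = 1: φ(1) · Id(471/1) = 1 · 471 = 471
  d = 3: φ(3) · Id(471/3) = 2 · 157 = 314
  d = 157: φ(157) · Id(471/157) = 156 · 3 = 468
  d = 471: φ(471) · Id(471/471) = 312 · 1 = 312
Summing: (φ * Id)(471) = 471 + 314 + 468 + 312 = 1565.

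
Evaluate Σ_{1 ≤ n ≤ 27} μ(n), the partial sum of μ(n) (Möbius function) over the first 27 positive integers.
Σ_{n ≤ 27} μ(n) = -1

Compute μ(n) for each 1 ≤ n ≤ 27: μ(1) = 1, μ(2) = -1, μ(3) = -1, μ(4) = 0, μ(5) = -1, μ(6) = 1, μ(7) = -1, μ(8) = 0, μ(9) = 0, μ(10) = 1, μ(11) = -1, μ(12) = 0, μ(13) = -1, μ(14) = 1, μ(15) = 1, μ(16) = 0, μ(17) = -1, μ(18) = 0, μ(19) = -1, μ(20) = 0, μ(21) = 1, μ(22) = 1, μ(23) = -1, μ(24) = 0, μ(25) = 0, μ(26) = 1, μ(27) = 0. Summing all 27 values: -1. (Mertens function M(x) = Σ_{n ≤ x} μ(n); on average M(x) should be small (PNT ⟺ M(x) = o(x)).)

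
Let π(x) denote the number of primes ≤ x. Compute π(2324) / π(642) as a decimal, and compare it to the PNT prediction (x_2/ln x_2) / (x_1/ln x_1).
π(2324)/π(642) = 344/116 ≈ 2.9655;  PNT prediction ≈ 3.0191.

π(642) = 116 and π(2324) = 344, so π(2324)/π(642) ≈ 2.9655. The PNT-predicted ratio is (2324/ln(2324)) / (642/ln(642)) ≈ 3.0191. The two agree to within a few percent, as expected.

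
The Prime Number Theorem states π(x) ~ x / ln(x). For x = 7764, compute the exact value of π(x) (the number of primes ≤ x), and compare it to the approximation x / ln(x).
π(7764) = 985;  x/ln(x) ≈ 866.78;  relative error ≈ 12.00%.

Directly count primes up to 7764: π(7764) = 985. The PNT approximation gives 7764/ln(7764) ≈ 7764/8.95725 ≈ 866.78. Relative error (π(x) − x/ln(x)) / π(x) ≈ 12.00%; the approximation is known to undercount slightly (Li(x) is a better estimate).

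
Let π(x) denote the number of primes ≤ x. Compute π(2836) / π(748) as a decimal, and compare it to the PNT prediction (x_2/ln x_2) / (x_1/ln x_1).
π(2836)/π(748) = 411/132 ≈ 3.1136;  PNT prediction ≈ 3.1559.

π(748) = 132 and π(2836) = 411, so π(2836)/π(748) ≈ 3.1136. The PNT-predicted ratio is (2836/ln(2836)) / (748/ln(748)) ≈ 3.1559. The two agree to within a few percent, as expected.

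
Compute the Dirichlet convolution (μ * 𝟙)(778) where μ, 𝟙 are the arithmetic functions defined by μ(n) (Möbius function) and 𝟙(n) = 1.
(μ * 𝟙)(778) = 0

Divisors of 778: [1, 2, 389, 778]. For each d | 778:
  d = 1: μ(1) · 𝟙(778/1) = 1 · 1 = 1
  d = 2: μ(2) · 𝟙(778/2) = -1 · 1 = -1
  d = 389: μ(389) · 𝟙(778/389) = -1 · 1 = -1
  d = 778: μ(778) · 𝟙(778/778) = 1 · 1 = 1
Summing: (μ * 𝟙)(778) = 1 + -1 + -1 + 1 = 0.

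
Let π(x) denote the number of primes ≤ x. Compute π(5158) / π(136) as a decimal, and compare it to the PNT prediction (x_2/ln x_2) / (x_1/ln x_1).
π(5158)/π(136) = 687/32 ≈ 21.4688;  PNT prediction ≈ 21.7961.

π(136) = 32 and π(5158) = 687, so π(5158)/π(136) ≈ 21.4688. The PNT-predicted ratio is (5158/ln(5158)) / (136/ln(136)) ≈ 21.7961. The two agree to within a few percent, as expected.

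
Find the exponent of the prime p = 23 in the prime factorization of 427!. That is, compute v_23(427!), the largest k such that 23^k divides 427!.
v_23(427!) = 18

Legendre's formula: v_p(n!) = Σ_{k ≥ 1} ⌊n / p^k⌋. For p = 23, n = 427, the terms are:
  ⌊427/23^1⌋ = ⌊427/23⌋ = 18
(the next term ⌊427/23^2⌋ = 0, terminating the sum). Summing: v_23(427!) = 18 = 18.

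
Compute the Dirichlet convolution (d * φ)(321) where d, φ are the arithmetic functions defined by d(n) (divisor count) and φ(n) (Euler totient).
(d * φ)(321) = 432

Divisors of 321: [1, 3, 107, 321]. For each d | 321:
  d = 1: d(1) · φ(321/1) = 1 · 212 = 212
  d = 3: d(3) · φ(321/3) = 2 · 106 = 212
  d = 107: d(107) · φ(321/107) = 2 · 2 = 4
  d = 321: d(321) · φ(321/321) = 4 · 1 = 4
Summing: (d * φ)(321) = 212 + 212 + 4 + 4 = 432.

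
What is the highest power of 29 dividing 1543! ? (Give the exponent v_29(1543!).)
v_29(1543!) = 54

Legendre's formula: v_p(n!) = Σ_{k ≥ 1} ⌊n / p^k⌋. For p = 29, n = 1543, the terms are:
  ⌊1543/29^1⌋ = ⌊1543/29⌋ = 53
  ⌊1543/29^2⌋ = ⌊1543/841⌋ = 1
(the next term ⌊1543/29^3⌋ = 0, terminating the sum). Summing: v_29(1543!) = 53 + 1 = 54.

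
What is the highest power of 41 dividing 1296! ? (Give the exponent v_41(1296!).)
v_41(1296!) = 31

Legendre's formula: v_p(n!) = Σ_{k ≥ 1} ⌊n / p^k⌋. For p = 41, n = 1296, the terms are:
  ⌊1296/41^1⌋ = ⌊1296/41⌋ = 31
(the next term ⌊1296/41^2⌋ = 0, terminating the sum). Summing: v_41(1296!) = 31 = 31.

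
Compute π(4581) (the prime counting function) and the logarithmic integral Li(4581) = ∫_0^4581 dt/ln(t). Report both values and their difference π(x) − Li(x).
π(4581) = 619;  Li(4581) ≈ 634.84;  π(x) − Li(x) ≈ -15.84.

Direct count of primes ≤ 4581 gives π(4581) = 619. Numerical evaluation of the logarithmic integral gives Li(4581) ≈ 634.84. The difference π(x) − Li(x) ≈ -15.84 is typically negative for small/moderate x (Li(x) overestimates), though Littlewood's theorem shows this sign changes infinitely often.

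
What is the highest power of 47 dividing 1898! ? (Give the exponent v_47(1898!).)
v_47(1898!) = 40

Legendre's formula: v_p(n!) = Σ_{k ≥ 1} ⌊n / p^k⌋. For p = 47, n = 1898, the terms are:
  ⌊1898/47^1⌋ = ⌊1898/47⌋ = 40
(the next term ⌊1898/47^2⌋ = 0, terminating the sum). Summing: v_47(1898!) = 40 = 40.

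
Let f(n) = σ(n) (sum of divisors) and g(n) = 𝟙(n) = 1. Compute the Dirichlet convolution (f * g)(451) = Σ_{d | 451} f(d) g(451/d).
(σ * 𝟙)(451) = 559

Divisors of 451: [1, 11, 41, 451]. For each d | 451:
  d = 1: σ(1) · 𝟙(451/1) = 1 · 1 = 1
  d = 11: σ(11) · 𝟙(451/11) = 12 · 1 = 12
  d = 41: σ(41) · 𝟙(451/41) = 42 · 1 = 42
  d = 451: σ(451) · 𝟙(451/451) = 504 · 1 = 504
Summing: (σ * 𝟙)(451) = 1 + 12 + 42 + 504 = 559.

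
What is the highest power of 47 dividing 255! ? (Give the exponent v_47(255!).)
v_47(255!) = 5

Legendre's formula: v_p(n!) = Σ_{k ≥ 1} ⌊n / p^k⌋. For p = 47, n = 255, the terms are:
  ⌊255/47^1⌋ = ⌊255/47⌋ = 5
(the next term ⌊255/47^2⌋ = 0, terminating the sum). Summing: v_47(255!) = 5 = 5.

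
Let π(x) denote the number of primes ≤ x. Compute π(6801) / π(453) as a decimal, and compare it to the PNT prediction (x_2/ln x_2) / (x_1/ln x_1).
π(6801)/π(453) = 875/87 ≈ 10.0575;  PNT prediction ≈ 10.4047.

π(453) = 87 and π(6801) = 875, so π(6801)/π(453) ≈ 10.0575. The PNT-predicted ratio is (6801/ln(6801)) / (453/ln(453)) ≈ 10.4047. The two agree to within a few percent, as expected.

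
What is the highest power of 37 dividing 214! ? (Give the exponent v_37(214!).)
v_37(214!) = 5

Legendre's formula: v_p(n!) = Σ_{k ≥ 1} ⌊n / p^k⌋. For p = 37, n = 214, the terms are:
  ⌊214/37^1⌋ = ⌊214/37⌋ = 5
(the next term ⌊214/37^2⌋ = 0, terminating the sum). Summing: v_37(214!) = 5 = 5.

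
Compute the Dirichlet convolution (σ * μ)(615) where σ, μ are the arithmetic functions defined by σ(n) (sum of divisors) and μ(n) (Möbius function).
(σ * μ)(615) = 615

Divisors of 615: [1, 3, 5, 15, 41, 123, 205, 615]. For each d | 615:
  d = 1: σ(1) · μ(615/1) = 1 · -1 = -1
  d = 3: σ(3) · μ(615/3) = 4 · 1 = 4
  d = 5: σ(5) · μ(615/5) = 6 · 1 = 6
  d = 15: σ(15) · μ(615/15) = 24 · -1 = -24
  d = 41: σ(41) · μ(615/41) = 42 · 1 = 42
  d = 123: σ(123) · μ(615/123) = 168 · -1 = -168
  d = 205: σ(205) · μ(615/205) = 252 · -1 = -252
  d = 615: σ(615) · μ(615/615) = 1008 · 1 = 1008
Summing: (σ * μ)(615) = -1 + 4 + 6 + -24 + 42 + -168 + -252 + 1008 = 615.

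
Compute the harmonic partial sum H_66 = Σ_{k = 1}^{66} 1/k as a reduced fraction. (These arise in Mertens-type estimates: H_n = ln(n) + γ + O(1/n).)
H_66 = 209060999005535159677640233/43787662374178602500420800

Direct summation: H_66 = 1 + 1/2 + ... + 1/66. The least common denominator is lcm(1, ..., 66) = 1182266884102822267511361600; over this denominator the numerator is 1182266884102822267511361600 + 591133442051411133755680800 + 394088961367607422503787200 + 295566721025705566877840400 + 236453376820564453502272320 + 197044480683803711251893600 + 168895269157546038215908800 + 147783360512852783438920200 + 131362987122535807501262400 + 118226688410282226751136160 + 107478807645711115228305600 + 98522240341901855625946800 + 90943606469447866731643200 + 84447634578773019107954400 + 78817792273521484500757440 + 73891680256426391719460100 + 69545110829577780441844800 + 65681493561267903750631200 + 62224572847516961447966400 + 59113344205141113375568080 + 56298423052515346071969600 + 53739403822855557614152800 + 51402908004470533370059200 + 49261120170950927812973400 + 47290675364112890700454464 + 45471803234723933365821600 + 43787662374178602500420800 + 42223817289386509553977200 + 40767823589752491983150400 + 39408896136760742250378720 + 38137641422671686048753600 + 36945840128213195859730050 + 35826269215237038409435200 + 34772555414788890220922400 + 33779053831509207643181760 + 32840746780633951875315600 + 31953159029806007230036800 + 31112286423758480723983200 + 30314535489815955577214400 + 29556672102570556687784040 + 28835777661044445549057600 + 28149211526257673035984800 + 27494578700065634128171200 + 26869701911427778807076400 + 26272597424507161500252480 + 25701454002235266685029600 + 25154614555379197181092800 + 24630560085475463906486700 + 24127895593935148316558400 + 23645337682056445350227232 + 23181703609859260147281600 + 22735901617361966682910800 + 22306922341562684292667200 + 21893831187089301250210400 + 21495761529142223045661120 + 21111908644693254776988600 + 20741524282505653815988800 + 20383911794876245991575200 + 20038421764454614703582400 + 19704448068380371125189360 + 19381424329554463401825600 + 19068820711335843024376800 + 18766141017505115357323200 + 18472920064106597929865025 + 18188721293889573346328640 + 17913134607618519204717600 = 5644646973149449311296286291, so H_66 = 5644646973149449311296286291/1182266884102822267511361600; reducing by gcd(5644646973149449311296286291, 1182266884102822267511361600) = 27 gives 209060999005535159677640233/43787662374178602500420800 ≈ 4.77443. (The PNT-adjacent estimate ln(66) + γ ≈ 4.76687 matches within O(1/n).)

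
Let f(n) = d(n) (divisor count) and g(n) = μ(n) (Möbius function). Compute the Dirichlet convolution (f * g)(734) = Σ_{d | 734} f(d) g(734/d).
(d * μ)(734) = 1

Divisors of 734: [1, 2, 367, 734]. For each d | 734:
  d = 1: d(1) · μ(734/1) = 1 · 1 = 1
  d = 2: d(2) · μ(734/2) = 2 · -1 = -2
  d = 367: d(367) · μ(734/367) = 2 · -1 = -2
  d = 734: d(734) · μ(734/734) = 4 · 1 = 4
Summing: (d * μ)(734) = 1 + -2 + -2 + 4 = 1.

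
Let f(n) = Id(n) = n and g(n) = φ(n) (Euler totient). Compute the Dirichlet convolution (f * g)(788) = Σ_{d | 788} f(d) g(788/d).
(Id * φ)(788) = 3144

Divisors of 788: [1, 2, 4, 197, 394, 788]. For each d | 788:
  d = 1: Id(1) · φ(788/1) = 1 · 392 = 392
  d = 2: Id(2) · φ(788/2) = 2 · 196 = 392
  d = 4: Id(4) · φ(788/4) = 4 · 196 = 784
  d = 197: Id(197) · φ(788/197) = 197 · 2 = 394
  d = 394: Id(394) · φ(788/394) = 394 · 1 = 394
  d = 788: Id(788) · φ(788/788) = 788 · 1 = 788
Summing: (Id * φ)(788) = 392 + 392 + 784 + 394 + 394 + 788 = 3144.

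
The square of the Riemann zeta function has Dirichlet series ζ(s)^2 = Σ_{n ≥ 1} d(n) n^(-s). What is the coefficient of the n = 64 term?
d(64) = 7

ζ(s)^2 = (Σ 1/m^s)(Σ 1/k^s). The coefficient of 1/n^s in the product is the number of ordered pairs (m, k) with mk = n, which equals d(n). For n = 64, divisors are [1, 2, 4, 8, 16, 32, 64], so d(64) = 7.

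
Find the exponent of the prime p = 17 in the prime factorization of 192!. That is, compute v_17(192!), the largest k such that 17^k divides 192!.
v_17(192!) = 11

Legendre's formula: v_p(n!) = Σ_{k ≥ 1} ⌊n / p^k⌋. For p = 17, n = 192, the terms are:
  ⌊192/17^1⌋ = ⌊192/17⌋ = 11
(the next term ⌊192/17^2⌋ = 0, terminating the sum). Summing: v_17(192!) = 11 = 11.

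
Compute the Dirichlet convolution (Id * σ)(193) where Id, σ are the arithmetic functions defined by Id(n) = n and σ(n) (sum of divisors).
(Id * σ)(193) = 387

Divisors of 193: [1, 193]. For each d | 193:
  d = 1: Id(1) · σ(193/1) = 1 · 194 = 194
  d = 193: Id(193) · σ(193/193) = 193 · 1 = 193
Summing: (Id * σ)(193) = 194 + 193 = 387.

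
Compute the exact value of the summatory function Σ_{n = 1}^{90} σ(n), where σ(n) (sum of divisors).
Σ_{n ≤ 90} σ(n) = 6733

Compute σ(n) for each 1 ≤ n ≤ 90: σ(1) = 1, σ(2) = 3, σ(3) = 4, σ(4) = 7, σ(5) = 6, σ(6) = 12, σ(7) = 8, σ(8) = 15, σ(9) = 13, σ(10) = 18, σ(11) = 12, σ(12) = 28, σ(13) = 14, σ(14) = 24, σ(15) = 24, σ(16) = 31, σ(17) = 18, σ(18) = 39, σ(19) = 20, σ(20) = 42, σ(21) = 32, σ(22) = 36, σ(23) = 24, σ(24) = 60, σ(25) = 31, σ(26) = 42, σ(27) = 40, σ(28) = 56, σ(29) = 30, σ(30) = 72, σ(31) = 32, σ(32) = 63, σ(33) = 48, σ(34) = 54, σ(35) = 48, σ(36) = 91, σ(37) = 38, σ(38) = 60, σ(39) = 56, σ(40) = 90, σ(41) = 42, σ(42) = 96, σ(43) = 44, σ(44) = 84, σ(45) = 78, σ(46) = 72, σ(47) = 48, σ(48) = 124, σ(49) = 57, σ(50) = 93, σ(51) = 72, σ(52) = 98, σ(53) = 54, σ(54) = 120, σ(55) = 72, σ(56) = 120, σ(57) = 80, σ(58) = 90, σ(59) = 60, σ(60) = 168, σ(61) = 62, σ(62) = 96, σ(63) = 104, σ(64) = 127, σ(65) = 84, σ(66) = 144, σ(67) = 68, σ(68) = 126, σ(69) = 96, σ(70) = 144, σ(71) = 72, σ(72) = 195, σ(73) = 74, σ(74) = 114, σ(75) = 124, σ(76) = 140, σ(77) = 96, σ(78) = 168, σ(79) = 80, σ(80) = 186, σ(81) = 121, σ(82) = 126, σ(83) = 84, σ(84) = 224, σ(85) = 108, σ(86) = 132, σ(87) = 120, σ(88) = 180, σ(89) = 90, σ(90) = 234. Summing all 90 values: 6733. (Average order: Σ_{n ≤ x} σ(n) ~ (π²/12) x². For x = 90, (π²/12)·90² ≈ 6661.98.)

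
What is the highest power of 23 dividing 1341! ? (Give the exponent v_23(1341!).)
v_23(1341!) = 60

Legendre's formula: v_p(n!) = Σ_{k ≥ 1} ⌊n / p^k⌋. For p = 23, n = 1341, the terms are:
  ⌊1341/23^1⌋ = ⌊1341/23⌋ = 58
  ⌊1341/23^2⌋ = ⌊1341/529⌋ = 2
(the next term ⌊1341/23^3⌋ = 0, terminating the sum). Summing: v_23(1341!) = 58 + 2 = 60.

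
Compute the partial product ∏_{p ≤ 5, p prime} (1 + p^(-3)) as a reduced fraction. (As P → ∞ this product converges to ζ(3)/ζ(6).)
∏ = 147/125

The primes p ≤ 5 are [2, 3, 5]. For each, (1 + 1/p^3) = (p^3 + 1)/p^3. Multiplying these fractions over p ∈ [2, 3, 5] gives 147/125. (In the limit P → ∞ this tends to ζ(3)/ζ(6).)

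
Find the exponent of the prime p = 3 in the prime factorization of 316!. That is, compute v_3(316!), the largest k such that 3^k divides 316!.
v_3(316!) = 155

Legendre's formula: v_p(n!) = Σ_{k ≥ 1} ⌊n / p^k⌋. For p = 3, n = 316, the terms are:
  ⌊316/3^1⌋ = ⌊316/3⌋ = 105
  ⌊316/3^2⌋ = ⌊316/9⌋ = 35
  ⌊316/3^3⌋ = ⌊316/27⌋ = 11
  ⌊316/3^4⌋ = ⌊316/81⌋ = 3
  ⌊316/3^5⌋ = ⌊316/243⌋ = 1
(the next term ⌊316/3^6⌋ = 0, terminating the sum). Summing: v_3(316!) = 105 + 35 + 11 + 3 + 1 = 155.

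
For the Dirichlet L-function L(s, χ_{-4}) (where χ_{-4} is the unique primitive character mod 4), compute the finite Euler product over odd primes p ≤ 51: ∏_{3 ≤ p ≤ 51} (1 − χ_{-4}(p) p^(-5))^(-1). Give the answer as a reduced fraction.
∏ = 7508883803148623376075754946450365737429310788606076172798130278074505/7537845509642297199917174706861149114875564283464393121061743521431552

The odd primes p ≤ 51 are [3, 5, 7, 11, 13, 17, 19, 23, 29, 31, 37, 41, 43, 47]. For each, χ(p) = 1 if p ≡ 1 mod 4, χ(p) = −1 if p ≡ 3 mod 4. Taking (1 − χ(p)/p^5)^(-1) = p^5/(p^5 − χ(p)): (1 − (-1)/3^5)^(-1) · (1 − (1)/5^5)^(-1) · (1 − (-1)/7^5)^(-1) · (1 − (-1)/11^5)^(-1) · (1 − (1)/13^5)^(-1) · (1 − (1)/17^5)^(-1) · (1 − (-1)/19^5)^(-1) · (1 − (-1)/23^5)^(-1) · (1 − (1)/29^5)^(-1) · (1 − (-1)/31^5)^(-1) · (1 − (1)/37^5)^(-1) · (1 − (1)/41^5)^(-1) · (1 − (-1)/43^5)^(-1) · (1 − (-1)/47^5)^(-1) = 7508883803148623376075754946450365737429310788606076172798130278074505/7537845509642297199917174706861149114875564283464393121061743521431552.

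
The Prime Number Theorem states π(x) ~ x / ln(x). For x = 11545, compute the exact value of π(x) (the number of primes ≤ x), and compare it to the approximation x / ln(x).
π(11545) = 1390;  x/ln(x) ≈ 1234.23;  relative error ≈ 11.21%.

Directly count primes up to 11545: π(11545) = 1390. The PNT approximation gives 11545/ln(11545) ≈ 11545/9.35401 ≈ 1234.23. Relative error (π(x) − x/ln(x)) / π(x) ≈ 11.21%; the approximation is known to undercount slightly (Li(x) is a better estimate).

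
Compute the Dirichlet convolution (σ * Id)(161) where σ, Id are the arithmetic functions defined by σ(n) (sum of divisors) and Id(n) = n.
(σ * Id)(161) = 705

Divisors of 161: [1, 7, 23, 161]. For each d | 161:
  d = 1: σ(1) · Id(161/1) = 1 · 161 = 161
  d = 7: σ(7) · Id(161/7) = 8 · 23 = 184
  d = 23: σ(23) · Id(161/23) = 24 · 7 = 168
  d = 161: σ(161) · Id(161/161) = 192 · 1 = 192
Summing: (σ * Id)(161) = 161 + 184 + 168 + 192 = 705.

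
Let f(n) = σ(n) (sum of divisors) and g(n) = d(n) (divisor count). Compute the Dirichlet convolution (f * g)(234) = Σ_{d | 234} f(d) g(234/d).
(σ * d)(234) = 1920

Divisors of 234: [1, 2, 3, 6, 9, 13, 18, 26, 39, 78, 117, 234]. For each d | 234:
  d = 1: σ(1) · d(234/1) = 1 · 12 = 12
  d = 2: σ(2) · d(234/2) = 3 · 6 = 18
  d = 3: σ(3) · d(234/3) = 4 · 8 = 32
  d = 6: σ(6) · d(234/6) = 12 · 4 = 48
  d = 9: σ(9) · d(234/9) = 13 · 4 = 52
  d = 13: σ(13) · d(234/13) = 14 · 6 = 84
  d = 18: σ(18) · d(234/18) = 39 · 2 = 78
  d = 26: σ(26) · d(234/26) = 42 · 3 = 126
  d = 39: σ(39) · d(234/39) = 56 · 4 = 224
  d = 78: σ(78) · d(234/78) = 168 · 2 = 336
  d = 117: σ(117) · d(234/117) = 182 · 2 = 364
  d = 234: σ(234) · d(234/234) = 546 · 1 = 546
Summing: (σ * d)(234) = 12 + 18 + 32 + 48 + 52 + 84 + 78 + 126 + 224 + 336 + 364 + 546 = 1920.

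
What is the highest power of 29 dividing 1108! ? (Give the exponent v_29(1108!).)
v_29(1108!) = 39

Legendre's formula: v_p(n!) = Σ_{k ≥ 1} ⌊n / p^k⌋. For p = 29, n = 1108, the terms are:
  ⌊1108/29^1⌋ = ⌊1108/29⌋ = 38
  ⌊1108/29^2⌋ = ⌊1108/841⌋ = 1
(the next term ⌊1108/29^3⌋ = 0, terminating the sum). Summing: v_29(1108!) = 38 + 1 = 39.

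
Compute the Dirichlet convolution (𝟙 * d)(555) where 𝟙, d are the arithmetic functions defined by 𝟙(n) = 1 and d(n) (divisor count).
(𝟙 * d)(555) = 27

Divisors of 555: [1, 3, 5, 15, 37, 111, 185, 555]. For each d | 555:
  d = 1: 𝟙(1) · d(555/1) = 1 · 8 = 8
  d = 3: 𝟙(3) · d(555/3) = 1 · 4 = 4
  d = 5: 𝟙(5) · d(555/5) = 1 · 4 = 4
  d = 15: 𝟙(15) · d(555/15) = 1 · 2 = 2
  d = 37: 𝟙(37) · d(555/37) = 1 · 4 = 4
  d = 111: 𝟙(111) · d(555/111) = 1 · 2 = 2
  d = 185: 𝟙(185) · d(555/185) = 1 · 2 = 2
  d = 555: 𝟙(555) · d(555/555) = 1 · 1 = 1
Summing: (𝟙 * d)(555) = 8 + 4 + 4 + 2 + 4 + 2 + 2 + 1 = 27.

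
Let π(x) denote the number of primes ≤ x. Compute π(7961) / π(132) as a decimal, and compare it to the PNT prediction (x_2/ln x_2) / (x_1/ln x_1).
π(7961)/π(132) = 1005/32 ≈ 31.4062;  PNT prediction ≈ 32.7850.

π(132) = 32 and π(7961) = 1005, so π(7961)/π(132) ≈ 31.4062. The PNT-predicted ratio is (7961/ln(7961)) / (132/ln(132)) ≈ 32.7850. The two agree to within a few percent, as expected.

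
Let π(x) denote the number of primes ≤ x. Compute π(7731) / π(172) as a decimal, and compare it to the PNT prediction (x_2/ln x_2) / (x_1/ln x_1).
π(7731)/π(172) = 981/39 ≈ 25.1538;  PNT prediction ≈ 25.8425.

π(172) = 39 and π(7731) = 981, so π(7731)/π(172) ≈ 25.1538. The PNT-predicted ratio is (7731/ln(7731)) / (172/ln(172)) ≈ 25.8425. The two agree to within a few percent, as expected.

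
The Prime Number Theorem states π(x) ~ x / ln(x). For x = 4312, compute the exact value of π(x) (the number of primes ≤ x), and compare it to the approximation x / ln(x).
π(4312) = 590;  x/ln(x) ≈ 515.23;  relative error ≈ 12.67%.

Directly count primes up to 4312: π(4312) = 590. The PNT approximation gives 4312/ln(4312) ≈ 4312/8.36916 ≈ 515.23. Relative error (π(x) − x/ln(x)) / π(x) ≈ 12.67%; the approximation is known to undercount slightly (Li(x) is a better estimate).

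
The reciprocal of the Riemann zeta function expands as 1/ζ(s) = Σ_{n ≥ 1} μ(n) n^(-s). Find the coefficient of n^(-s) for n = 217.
μ(217) = 1

Factor n = 217 = 7 · 31. μ(n) = 0 if any exponent ≥ 2 (not squarefree); otherwise μ(n) = (−1)^{ω(n)} where ω(n) is the number of distinct prime factors. Applying: μ(217) = 1.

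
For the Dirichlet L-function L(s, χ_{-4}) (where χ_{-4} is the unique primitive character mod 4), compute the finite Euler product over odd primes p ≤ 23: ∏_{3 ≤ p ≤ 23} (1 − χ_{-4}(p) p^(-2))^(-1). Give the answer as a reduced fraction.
∏ = 7900068038863/8628726988800

The odd primes p ≤ 23 are [3, 5, 7, 11, 13, 17, 19, 23]. For each, χ(p) = 1 if p ≡ 1 mod 4, χ(p) = −1 if p ≡ 3 mod 4. Taking (1 − χ(p)/p^2)^(-1) = p^2/(p^2 − χ(p)): (1 − (-1)/3^2)^(-1) · (1 − (1)/5^2)^(-1) · (1 − (-1)/7^2)^(-1) · (1 − (-1)/11^2)^(-1) · (1 − (1)/13^2)^(-1) · (1 − (1)/17^2)^(-1) · (1 − (-1)/19^2)^(-1) · (1 − (-1)/23^2)^(-1) = 7900068038863/8628726988800.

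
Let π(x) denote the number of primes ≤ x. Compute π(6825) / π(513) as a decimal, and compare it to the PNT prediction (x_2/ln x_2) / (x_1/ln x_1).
π(6825)/π(513) = 877/97 ≈ 9.0412;  PNT prediction ≈ 9.4039.

π(513) = 97 and π(6825) = 877, so π(6825)/π(513) ≈ 9.0412. The PNT-predicted ratio is (6825/ln(6825)) / (513/ln(513)) ≈ 9.4039. The two agree to within a few percent, as expected.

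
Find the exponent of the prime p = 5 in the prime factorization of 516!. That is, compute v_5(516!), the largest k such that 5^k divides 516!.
v_5(516!) = 127

Legendre's formula: v_p(n!) = Σ_{k ≥ 1} ⌊n / p^k⌋. For p = 5, n = 516, the terms are:
  ⌊516/5^1⌋ = ⌊516/5⌋ = 103
  ⌊516/5^2⌋ = ⌊516/25⌋ = 20
  ⌊516/5^3⌋ = ⌊516/125⌋ = 4
(the next term ⌊516/5^4⌋ = 0, terminating the sum). Summing: v_5(516!) = 103 + 20 + 4 = 127.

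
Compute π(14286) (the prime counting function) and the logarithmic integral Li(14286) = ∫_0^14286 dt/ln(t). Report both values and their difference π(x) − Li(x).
π(14286) = 1676;  Li(14286) ≈ 1702.18;  π(x) − Li(x) ≈ -26.18.

Direct count of primes ≤ 14286 gives π(14286) = 1676. Numerical evaluation of the logarithmic integral gives Li(14286) ≈ 1702.18. The difference π(x) − Li(x) ≈ -26.18 is typically negative for small/moderate x (Li(x) overestimates), though Littlewood's theorem shows this sign changes infinitely often.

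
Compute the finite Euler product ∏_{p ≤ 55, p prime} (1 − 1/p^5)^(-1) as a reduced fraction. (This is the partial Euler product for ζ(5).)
∏ = 16271272514460981588256692497708850770212394550299268449499486458883457010851/15691809316785373562301814354101424660311534867697905028310662923501211484160

The primes p ≤ 55 are [2, 3, 5, 7, 11, 13, 17, 19, 23, 29, 31, 37, 41, 43, 47, 53]. For each prime, (1 − 1/p^5)^(-1) = p^5 / (p^5 − 1). The product is (1 − 1/2^5)^(-1), (1 − 1/3^5)^(-1), (1 − 1/5^5)^(-1), (1 − 1/7^5)^(-1), (1 − 1/11^5)^(-1), (1 − 1/13^5)^(-1), (1 − 1/17^5)^(-1), (1 − 1/19^5)^(-1), (1 − 1/23^5)^(-1), (1 − 1/29^5)^(-1), (1 − 1/31^5)^(-1), (1 − 1/37^5)^(-1), (1 − 1/41^5)^(-1), (1 − 1/43^5)^(-1), (1 − 1/47^5)^(-1), (1 − 1/53^5)^(-1) = ∏ p^5 / (p^5 − 1) = 16271272514460981588256692497708850770212394550299268449499486458883457010851/15691809316785373562301814354101424660311534867697905028310662923501211484160.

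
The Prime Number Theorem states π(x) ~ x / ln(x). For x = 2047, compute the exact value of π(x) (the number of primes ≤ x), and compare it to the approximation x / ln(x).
π(2047) = 309;  x/ln(x) ≈ 268.49;  relative error ≈ 13.11%.

Directly count primes up to 2047: π(2047) = 309. The PNT approximation gives 2047/ln(2047) ≈ 2047/7.62413 ≈ 268.49. Relative error (π(x) − x/ln(x)) / π(x) ≈ 13.11%; the approximation is known to undercount slightly (Li(x) is a better estimate).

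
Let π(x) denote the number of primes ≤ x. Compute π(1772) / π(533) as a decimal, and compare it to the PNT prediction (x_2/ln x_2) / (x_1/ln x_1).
π(1772)/π(533) = 274/99 ≈ 2.7677;  PNT prediction ≈ 2.7906.

π(533) = 99 and π(1772) = 274, so π(1772)/π(533) ≈ 2.7677. The PNT-predicted ratio is (1772/ln(1772)) / (533/ln(533)) ≈ 2.7906. The two agree to within a few percent, as expected.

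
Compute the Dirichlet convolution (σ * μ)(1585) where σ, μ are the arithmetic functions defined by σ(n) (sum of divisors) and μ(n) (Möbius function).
(σ * μ)(1585) = 1585

Divisors of 1585: [1, 5, 317, 1585]. For each d | 1585:
  d = 1: σ(1) · μ(1585/1) = 1 · 1 = 1
  d = 5: σ(5) · μ(1585/5) = 6 · -1 = -6
  d = 317: σ(317) · μ(1585/317) = 318 · -1 = -318
  d = 1585: σ(1585) · μ(1585/1585) = 1908 · 1 = 1908
Summing: (σ * μ)(1585) = 1 + -6 + -318 + 1908 = 1585.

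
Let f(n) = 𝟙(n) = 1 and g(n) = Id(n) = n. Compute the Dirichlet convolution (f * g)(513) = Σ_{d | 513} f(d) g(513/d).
(𝟙 * Id)(513) = 800

Divisors of 513: [1, 3, 9, 19, 27, 57, 171, 513]. For each d | 513:
  d = 1: 𝟙(1) · Id(513/1) = 1 · 513 = 513
  d = 3: 𝟙(3) · Id(513/3) = 1 · 171 = 171
  d = 9: 𝟙(9) · Id(513/9) = 1 · 57 = 57
  d = 19: 𝟙(19) · Id(513/19) = 1 · 27 = 27
  d = 27: 𝟙(27) · Id(513/27) = 1 · 19 = 19
  d = 57: 𝟙(57) · Id(513/57) = 1 · 9 = 9
  d = 171: 𝟙(171) · Id(513/171) = 1 · 3 = 3
  d = 513: 𝟙(513) · Id(513/513) = 1 · 1 = 1
Summing: (𝟙 * Id)(513) = 513 + 171 + 57 + 27 + 19 + 9 + 3 + 1 = 800.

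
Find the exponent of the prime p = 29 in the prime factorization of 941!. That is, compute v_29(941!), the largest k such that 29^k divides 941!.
v_29(941!) = 33

Legendre's formula: v_p(n!) = Σ_{k ≥ 1} ⌊n / p^k⌋. For p = 29, n = 941, the terms are:
  ⌊941/29^1⌋ = ⌊941/29⌋ = 32
  ⌊941/29^2⌋ = ⌊941/841⌋ = 1
(the next term ⌊941/29^3⌋ = 0, terminating the sum). Summing: v_29(941!) = 32 + 1 = 33.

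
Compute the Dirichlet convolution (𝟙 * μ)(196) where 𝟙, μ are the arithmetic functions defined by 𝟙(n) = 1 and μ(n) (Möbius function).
(𝟙 * μ)(196) = 0

Divisors of 196: [1, 2, 4, 7, 14, 28, 49, 98, 196]. For each d | 196:
  d = 1: 𝟙(1) · μ(196/1) = 1 · 0 = 0
  d = 2: 𝟙(2) · μ(196/2) = 1 · 0 = 0
  d = 4: 𝟙(4) · μ(196/4) = 1 · 0 = 0
  d = 7: 𝟙(7) · μ(196/7) = 1 · 0 = 0
  d = 14: 𝟙(14) · μ(196/14) = 1 · 1 = 1
  d = 28: 𝟙(28) · μ(196/28) = 1 · -1 = -1
  d = 49: 𝟙(49) · μ(196/49) = 1 · 0 = 0
  d = 98: 𝟙(98) · μ(196/98) = 1 · -1 = -1
  d = 196: 𝟙(196) · μ(196/196) = 1 · 1 = 1
Summing: (𝟙 * μ)(196) = 0 + 0 + 0 + 0 + 1 + -1 + 0 + -1 + 1 = 0.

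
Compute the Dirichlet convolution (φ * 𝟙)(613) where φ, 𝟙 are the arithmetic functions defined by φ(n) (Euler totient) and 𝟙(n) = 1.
(φ * 𝟙)(613) = 613

Divisors of 613: [1, 613]. For each d | 613:
  d = 1: φ(1) · 𝟙(613/1) = 1 · 1 = 1
  d = 613: φ(613) · 𝟙(613/613) = 612 · 1 = 612
Summing: (φ * 𝟙)(613) = 1 + 612 = 613.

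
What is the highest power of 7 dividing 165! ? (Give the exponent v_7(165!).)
v_7(165!) = 26

Legendre's formula: v_p(n!) = Σ_{k ≥ 1} ⌊n / p^k⌋. For p = 7, n = 165, the terms are:
  ⌊165/7^1⌋ = ⌊165/7⌋ = 23
  ⌊165/7^2⌋ = ⌊165/49⌋ = 3
(the next term ⌊165/7^3⌋ = 0, terminating the sum). Summing: v_7(165!) = 23 + 3 = 26.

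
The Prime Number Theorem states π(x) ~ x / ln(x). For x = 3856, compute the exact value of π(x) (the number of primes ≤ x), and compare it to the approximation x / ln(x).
π(3856) = 535;  x/ln(x) ≈ 466.98;  relative error ≈ 12.71%.

Directly count primes up to 3856: π(3856) = 535. The PNT approximation gives 3856/ln(3856) ≈ 3856/8.25739 ≈ 466.98. Relative error (π(x) − x/ln(x)) / π(x) ≈ 12.71%; the approximation is known to undercount slightly (Li(x) is a better estimate).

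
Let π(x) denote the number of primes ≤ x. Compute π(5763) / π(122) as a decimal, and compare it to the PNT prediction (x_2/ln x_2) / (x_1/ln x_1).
π(5763)/π(122) = 757/30 ≈ 25.2333;  PNT prediction ≈ 26.2069.

π(122) = 30 and π(5763) = 757, so π(5763)/π(122) ≈ 25.2333. The PNT-predicted ratio is (5763/ln(5763)) / (122/ln(122)) ≈ 26.2069. The two agree to within a few percent, as expected.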